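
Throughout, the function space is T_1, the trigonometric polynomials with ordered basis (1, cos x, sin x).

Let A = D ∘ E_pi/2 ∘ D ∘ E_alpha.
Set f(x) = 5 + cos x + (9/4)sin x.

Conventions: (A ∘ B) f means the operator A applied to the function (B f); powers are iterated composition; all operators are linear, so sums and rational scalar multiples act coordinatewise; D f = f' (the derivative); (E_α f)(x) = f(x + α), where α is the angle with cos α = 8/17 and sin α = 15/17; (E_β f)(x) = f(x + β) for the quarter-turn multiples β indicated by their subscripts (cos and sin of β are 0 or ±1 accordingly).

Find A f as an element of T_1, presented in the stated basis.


the image equals g(x) = -(3/17)cos x + (167/68)sin x

E_alpha f = 5 + (167/68)cos x + (3/17)sin x
D E_alpha f = (3/17)cos x - (167/68)sin x
E_pi/2 (D ∘ E_alpha) f = -(167/68)cos x - (3/17)sin x
D E_pi/2 (D ∘ E_alpha) f = -(3/17)cos x + (167/68)sin x


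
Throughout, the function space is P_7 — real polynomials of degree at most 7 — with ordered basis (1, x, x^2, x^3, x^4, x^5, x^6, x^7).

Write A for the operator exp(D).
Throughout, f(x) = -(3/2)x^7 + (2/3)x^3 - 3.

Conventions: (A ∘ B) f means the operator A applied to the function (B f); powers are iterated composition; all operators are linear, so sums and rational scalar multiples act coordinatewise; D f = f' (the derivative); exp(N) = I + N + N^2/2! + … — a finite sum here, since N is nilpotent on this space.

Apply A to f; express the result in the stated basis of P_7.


order-1 term: -(21/2)x^6 + 2x^2
order-2 term: -(63/2)x^5 + 2x
order-3 term: -(105/2)x^4 + 2/3
order-4 term: -(105/2)x^3
order-5 term: -(63/2)x^2
order-6 term: -(21/2)x
order-7 term: -3/2
the series for exp(D) f terminates at order 7
exp(D) f = -(3/2)x^7 - (21/2)x^6 - (63/2)x^5 - (105/2)x^4 - (311/6)x^3 - (59/2)x^2 - (17/2)x - 23/6

g(x) = -(3/2)x^7 - (21/2)x^6 - (63/2)x^5 - (105/2)x^4 - (311/6)x^3 - (59/2)x^2 - (17/2)x - 23/6


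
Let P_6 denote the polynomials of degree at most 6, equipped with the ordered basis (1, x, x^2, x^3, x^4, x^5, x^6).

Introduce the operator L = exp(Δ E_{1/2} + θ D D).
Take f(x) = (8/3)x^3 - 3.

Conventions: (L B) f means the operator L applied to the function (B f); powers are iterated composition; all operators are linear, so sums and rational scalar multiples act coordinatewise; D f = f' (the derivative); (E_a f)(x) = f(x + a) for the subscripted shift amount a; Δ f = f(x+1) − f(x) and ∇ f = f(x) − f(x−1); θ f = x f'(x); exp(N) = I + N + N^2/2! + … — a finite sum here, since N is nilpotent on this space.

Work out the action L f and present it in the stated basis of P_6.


g(x) = (8/3)x^3 + 8x^2 + 40x + 97/3

order-1 term: 8x^2 + 32x + 26/3
order-2 term: 8x + 24
order-3 term: 8/3
the series for exp(Δ E_{1/2} + θ D D) f terminates at order 3
exp(Δ E_{1/2} + θ D D) f = (8/3)x^3 + 8x^2 + 40x + 97/3


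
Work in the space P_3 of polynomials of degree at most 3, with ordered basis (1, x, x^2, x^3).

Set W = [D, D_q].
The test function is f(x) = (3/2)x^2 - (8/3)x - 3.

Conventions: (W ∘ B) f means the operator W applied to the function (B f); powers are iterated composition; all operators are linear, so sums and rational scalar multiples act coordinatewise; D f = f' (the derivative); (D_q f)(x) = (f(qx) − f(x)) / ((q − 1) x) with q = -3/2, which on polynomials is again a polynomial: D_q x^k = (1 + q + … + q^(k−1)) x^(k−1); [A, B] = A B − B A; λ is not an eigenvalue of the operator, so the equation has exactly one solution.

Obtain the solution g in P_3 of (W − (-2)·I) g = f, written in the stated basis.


write g with unknown coordinates in the stated basis and equate coefficients in (W − (-2)·I) g = f
solving from the highest basis element down gives g = (3/4)x^2 - (4/3)x - 9/16
check: W g = -15/8
so W g − (-2)·g = (3/2)x^2 - (8/3)x - 3 = f ✓

the result is g(x) = (3/4)x^2 - (4/3)x - 9/16


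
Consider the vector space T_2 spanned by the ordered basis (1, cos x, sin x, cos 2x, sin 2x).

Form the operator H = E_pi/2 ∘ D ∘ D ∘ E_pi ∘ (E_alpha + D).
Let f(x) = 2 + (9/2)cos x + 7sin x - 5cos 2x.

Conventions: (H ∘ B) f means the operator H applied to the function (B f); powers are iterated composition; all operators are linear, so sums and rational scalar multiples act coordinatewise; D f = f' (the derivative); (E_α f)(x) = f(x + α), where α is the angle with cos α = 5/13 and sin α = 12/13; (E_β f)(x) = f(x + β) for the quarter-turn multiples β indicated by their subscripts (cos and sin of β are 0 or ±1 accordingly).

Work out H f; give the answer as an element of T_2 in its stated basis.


E_alpha f = 2 + (213/26)cos x - (19/13)sin x + (595/169)cos 2x + (600/169)sin 2x
D f = 7cos x - (9/2)sin x + 10sin 2x
(E_alpha + D) f = 2 + (395/26)cos x - (155/26)sin x + (595/169)cos 2x + (2290/169)sin 2x
E_pi (E_alpha + D) f = 2 - (395/26)cos x + (155/26)sin x + (595/169)cos 2x + (2290/169)sin 2x
D E_pi (E_alpha + D) f = (155/26)cos x + (395/26)sin x + (4580/169)cos 2x - (1190/169)sin 2x
D (D ∘ E_pi) (E_alpha + D) f = (395/26)cos x - (155/26)sin x - (2380/169)cos 2x - (9160/169)sin 2x
E_pi/2 D (D ∘ E_pi) (E_alpha + D) f = -(155/26)cos x - (395/26)sin x + (2380/169)cos 2x + (9160/169)sin 2x

g(x) = -(155/26)cos x - (395/26)sin x + (2380/169)cos 2x + (9160/169)sin 2x


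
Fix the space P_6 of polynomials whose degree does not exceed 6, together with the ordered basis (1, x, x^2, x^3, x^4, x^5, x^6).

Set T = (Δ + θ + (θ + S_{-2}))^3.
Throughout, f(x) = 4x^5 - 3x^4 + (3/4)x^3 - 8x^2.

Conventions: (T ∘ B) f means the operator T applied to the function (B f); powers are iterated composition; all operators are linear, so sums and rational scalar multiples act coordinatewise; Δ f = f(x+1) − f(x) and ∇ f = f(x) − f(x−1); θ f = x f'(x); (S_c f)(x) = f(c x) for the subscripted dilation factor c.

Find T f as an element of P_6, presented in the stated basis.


Δ f = 20x^4 + 28x^3 + (97/4)x^2 - (23/4)x - 25/4
θ f = 20x^5 - 12x^4 + (9/4)x^3 - 16x^2
θ f = 20x^5 - 12x^4 + (9/4)x^3 - 16x^2
S_{-2} f = -128x^5 - 48x^4 - 6x^3 - 32x^2
(θ + S_{-2}) f = -108x^5 - 60x^4 - (15/4)x^3 - 48x^2
(Δ + θ + (θ + S_{-2})) f = -88x^5 - 52x^4 + (53/2)x^3 - (159/4)x^2 - (23/4)x - 25/4
Δ (Δ + θ + (θ + S_{-2})) f = -440x^4 - 1088x^3 - (2225/2)x^2 - 648x - 159
θ (Δ + θ + (θ + S_{-2})) f = -440x^5 - 208x^4 + (159/2)x^3 - (159/2)x^2 - (23/4)x
θ (Δ + θ + (θ + S_{-2})) f = -440x^5 - 208x^4 + (159/2)x^3 - (159/2)x^2 - (23/4)x
S_{-2} (Δ + θ + (θ + S_{-2})) f = 2816x^5 - 832x^4 - 212x^3 - 159x^2 + (23/2)x - 25/4
(θ + S_{-2}) (Δ + θ + (θ + S_{-2})) f = 2376x^5 - 1040x^4 - (265/2)x^3 - (477/2)x^2 + (23/4)x - 25/4
(Δ + θ + (θ + S_{-2})) (Δ + θ + (θ + S_{-2})) f = 1936x^5 - 1688x^4 - 1141x^3 - (2861/2)x^2 - 648x - 661/4
Δ (Δ + θ + (θ + S_{-2})) (Δ + θ + (θ + S_{-2})) f = 9680x^4 + 12608x^3 + 5809x^2 - 3356x - 5943/2
θ (Δ + θ + (θ + S_{-2})) (Δ + θ + (θ + S_{-2})) f = 9680x^5 - 6752x^4 - 3423x^3 - 2861x^2 - 648x
θ (Δ + θ + (θ + S_{-2})) (Δ + θ + (θ + S_{-2})) f = 9680x^5 - 6752x^4 - 3423x^3 - 2861x^2 - 648x
S_{-2} (Δ + θ + (θ + S_{-2})) (Δ + θ + (θ + S_{-2})) f = -61952x^5 - 27008x^4 + 9128x^3 - 5722x^2 + 1296x - 661/4
(θ + S_{-2}) (Δ + θ + (θ + S_{-2})) (Δ + θ + (θ + S_{-2})) f = -52272x^5 - 33760x^4 + 5705x^3 - 8583x^2 + 648x - 661/4
(Δ + θ + (θ + S_{-2})) (Δ + θ + (θ + S_{-2})) (Δ + θ + (θ + S_{-2})) f = -42592x^5 - 30832x^4 + 14890x^3 - 5635x^2 - 3356x - 12547/4

the image equals g(x) = -42592x^5 - 30832x^4 + 14890x^3 - 5635x^2 - 3356x - 12547/4


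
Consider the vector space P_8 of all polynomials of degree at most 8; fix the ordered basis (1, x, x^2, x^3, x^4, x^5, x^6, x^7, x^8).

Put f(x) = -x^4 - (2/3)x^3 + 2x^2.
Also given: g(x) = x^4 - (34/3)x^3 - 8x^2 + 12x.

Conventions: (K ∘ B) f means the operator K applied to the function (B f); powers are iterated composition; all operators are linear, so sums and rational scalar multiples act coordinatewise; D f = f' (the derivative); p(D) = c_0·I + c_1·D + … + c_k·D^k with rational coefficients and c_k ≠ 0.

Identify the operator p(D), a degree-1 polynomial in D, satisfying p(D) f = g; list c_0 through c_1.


c_0 = -1, c_1 = 3

D^0 f = -x^4 - (2/3)x^3 + 2x^2
D^1 f = -4x^3 - 2x^2 + 4x
matching coefficients of g against c_0 f + c_1 Df + … from the top degree down determines the c_i
solution: c_0 = -1, c_1 = 3


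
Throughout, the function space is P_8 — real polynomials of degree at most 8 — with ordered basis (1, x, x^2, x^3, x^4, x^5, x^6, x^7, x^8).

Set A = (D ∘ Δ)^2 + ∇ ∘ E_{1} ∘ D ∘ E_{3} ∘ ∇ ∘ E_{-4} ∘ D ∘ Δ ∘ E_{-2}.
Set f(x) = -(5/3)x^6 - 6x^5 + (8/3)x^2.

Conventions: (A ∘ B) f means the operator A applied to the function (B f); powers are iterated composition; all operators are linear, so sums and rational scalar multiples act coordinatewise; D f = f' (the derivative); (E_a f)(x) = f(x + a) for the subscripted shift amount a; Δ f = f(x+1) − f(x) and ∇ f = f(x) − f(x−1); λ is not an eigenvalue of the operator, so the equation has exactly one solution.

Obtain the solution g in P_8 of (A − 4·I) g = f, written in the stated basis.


the result is g(x) = (5/12)x^6 + (3/2)x^5 + (221/6)x^2 + 195x - 215/4

write g with unknown coordinates in the stated basis and equate coefficients in (A − 4·I) g = f
solving from the highest basis element down gives g = (5/12)x^6 + (3/2)x^5 + (221/6)x^2 + 195x - 215/4
check: A g = 150x^2 + 780x - 215
so A g − 4·g = -(5/3)x^6 - 6x^5 + (8/3)x^2 = f ✓


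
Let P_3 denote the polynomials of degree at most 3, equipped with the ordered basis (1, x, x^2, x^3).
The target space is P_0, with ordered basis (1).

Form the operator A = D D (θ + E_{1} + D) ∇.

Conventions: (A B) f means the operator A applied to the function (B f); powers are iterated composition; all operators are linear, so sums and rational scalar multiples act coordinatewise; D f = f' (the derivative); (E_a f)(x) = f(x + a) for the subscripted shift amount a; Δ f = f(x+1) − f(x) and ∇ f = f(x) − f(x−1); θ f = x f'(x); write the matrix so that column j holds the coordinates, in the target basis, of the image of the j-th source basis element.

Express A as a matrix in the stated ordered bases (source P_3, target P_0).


the matrix is [[0, 0, 0, 18]] (rows listed top to bottom)

image of 1: 0
image of x: 0
image of x^2: 0
image of x^3: 18
each image's coordinates form column j of the matrix


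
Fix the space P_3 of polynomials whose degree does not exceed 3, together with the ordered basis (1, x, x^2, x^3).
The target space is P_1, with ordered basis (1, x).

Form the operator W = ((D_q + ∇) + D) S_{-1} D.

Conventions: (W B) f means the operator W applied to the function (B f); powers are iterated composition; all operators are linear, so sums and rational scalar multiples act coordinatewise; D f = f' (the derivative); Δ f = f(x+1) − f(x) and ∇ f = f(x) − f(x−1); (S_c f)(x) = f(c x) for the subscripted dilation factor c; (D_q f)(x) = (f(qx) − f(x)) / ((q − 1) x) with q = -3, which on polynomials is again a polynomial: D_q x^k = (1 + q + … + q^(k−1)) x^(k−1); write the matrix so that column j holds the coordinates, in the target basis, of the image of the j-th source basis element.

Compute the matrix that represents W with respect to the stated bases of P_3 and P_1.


the matrix is [[0, 0, -6, -3]; [0, 0, 0, 6]] (rows listed top to bottom)

image of 1: 0
image of x: 0
image of x^2: -6
image of x^3: 6x - 3
each image's coordinates form column j of the matrix


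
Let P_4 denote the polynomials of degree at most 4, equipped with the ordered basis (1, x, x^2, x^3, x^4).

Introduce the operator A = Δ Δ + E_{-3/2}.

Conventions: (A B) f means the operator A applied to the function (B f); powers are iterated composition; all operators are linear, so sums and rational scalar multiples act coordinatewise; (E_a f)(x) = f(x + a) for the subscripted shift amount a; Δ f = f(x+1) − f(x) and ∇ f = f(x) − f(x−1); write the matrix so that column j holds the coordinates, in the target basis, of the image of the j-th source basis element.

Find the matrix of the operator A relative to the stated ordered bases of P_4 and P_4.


the matrix is [[1, -3/2, 17/4, 21/8, 305/16]; [0, 1, -3, 51/4, 21/2]; [0, 0, 1, -9/2, 51/2]; [0, 0, 0, 1, -6]; [0, 0, 0, 0, 1]] (rows listed top to bottom)

image of 1: 1
image of x: x - 3/2
image of x^2: x^2 - 3x + 17/4
image of x^3: x^3 - (9/2)x^2 + (51/4)x + 21/8
image of x^4: x^4 - 6x^3 + (51/2)x^2 + (21/2)x + 305/16
each image's coordinates form column j of the matrix


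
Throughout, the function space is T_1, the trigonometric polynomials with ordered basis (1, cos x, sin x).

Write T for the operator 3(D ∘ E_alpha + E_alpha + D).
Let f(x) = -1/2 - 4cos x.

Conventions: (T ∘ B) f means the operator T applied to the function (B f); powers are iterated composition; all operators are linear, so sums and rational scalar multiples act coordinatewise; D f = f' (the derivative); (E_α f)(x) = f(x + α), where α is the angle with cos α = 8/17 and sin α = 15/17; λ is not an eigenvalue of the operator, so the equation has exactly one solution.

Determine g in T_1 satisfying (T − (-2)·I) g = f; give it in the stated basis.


write g with unknown coordinates in the stated basis and equate coefficients in (T − (-2)·I) g = f
solving from the highest basis element down gives g = -1/10 - (52/857)cos x - (480/857)sin x
check: T g = -3/10 - (3324/857)cos x + (960/857)sin x
so T g − (-2)·g = -1/2 - 4cos x = f ✓

the image equals g(x) = -1/10 - (52/857)cos x - (480/857)sin x


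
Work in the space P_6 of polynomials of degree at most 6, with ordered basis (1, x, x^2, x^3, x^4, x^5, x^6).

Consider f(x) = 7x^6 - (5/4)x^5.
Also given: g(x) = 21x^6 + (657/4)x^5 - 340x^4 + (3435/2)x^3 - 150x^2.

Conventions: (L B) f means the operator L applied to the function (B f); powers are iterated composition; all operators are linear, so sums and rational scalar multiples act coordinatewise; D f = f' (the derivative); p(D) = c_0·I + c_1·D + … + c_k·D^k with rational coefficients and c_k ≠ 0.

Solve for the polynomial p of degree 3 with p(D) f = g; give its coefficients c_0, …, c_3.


p(D) = 3·I + 4·D − (3/2)·D^2 + 2·D^3, i.e. c_0 = 3, c_1 = 4, c_2 = -3/2, c_3 = 2

D^0 f = 7x^6 - (5/4)x^5
D^1 f = 42x^5 - (25/4)x^4
D^2 f = 210x^4 - 25x^3
D^3 f = 840x^3 - 75x^2
matching coefficients of g against c_0 f + c_1 Df + … from the top degree down determines the c_i
solution: c_0 = 3, c_1 = 4, c_2 = -3/2, c_3 = 2


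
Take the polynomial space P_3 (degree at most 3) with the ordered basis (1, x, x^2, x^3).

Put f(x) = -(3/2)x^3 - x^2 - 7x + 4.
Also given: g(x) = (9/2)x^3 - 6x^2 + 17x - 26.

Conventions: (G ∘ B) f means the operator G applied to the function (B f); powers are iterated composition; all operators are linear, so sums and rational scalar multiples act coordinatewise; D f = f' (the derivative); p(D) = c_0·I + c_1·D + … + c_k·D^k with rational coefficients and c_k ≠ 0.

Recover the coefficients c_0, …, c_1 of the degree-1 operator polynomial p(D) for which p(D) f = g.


D^0 f = -(3/2)x^3 - x^2 - 7x + 4
D^1 f = -(9/2)x^2 - 2x - 7
matching coefficients of g against c_0 f + c_1 Df + … from the top degree down determines the c_i
solution: c_0 = -3, c_1 = 2

c_0 = -3, c_1 = 2


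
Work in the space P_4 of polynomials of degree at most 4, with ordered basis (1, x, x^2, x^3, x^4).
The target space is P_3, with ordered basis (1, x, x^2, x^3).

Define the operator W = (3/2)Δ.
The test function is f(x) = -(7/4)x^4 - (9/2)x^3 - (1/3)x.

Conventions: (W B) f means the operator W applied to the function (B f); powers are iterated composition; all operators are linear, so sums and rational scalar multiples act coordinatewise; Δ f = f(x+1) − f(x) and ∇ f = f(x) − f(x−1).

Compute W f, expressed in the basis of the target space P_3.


Δ f = -7x^3 - 24x^2 - (41/2)x - 79/12
((3/2)Δ) f = -(21/2)x^3 - 36x^2 - (123/4)x - 79/8

the result is g(x) = -(21/2)x^3 - 36x^2 - (123/4)x - 79/8


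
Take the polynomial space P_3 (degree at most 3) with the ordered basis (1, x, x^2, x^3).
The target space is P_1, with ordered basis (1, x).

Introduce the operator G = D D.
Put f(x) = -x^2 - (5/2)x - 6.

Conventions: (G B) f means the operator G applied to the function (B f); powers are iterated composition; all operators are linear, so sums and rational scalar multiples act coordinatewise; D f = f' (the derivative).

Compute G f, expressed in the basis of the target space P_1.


the image equals g(x) = -2

D f = -2x - 5/2
D D f = -2


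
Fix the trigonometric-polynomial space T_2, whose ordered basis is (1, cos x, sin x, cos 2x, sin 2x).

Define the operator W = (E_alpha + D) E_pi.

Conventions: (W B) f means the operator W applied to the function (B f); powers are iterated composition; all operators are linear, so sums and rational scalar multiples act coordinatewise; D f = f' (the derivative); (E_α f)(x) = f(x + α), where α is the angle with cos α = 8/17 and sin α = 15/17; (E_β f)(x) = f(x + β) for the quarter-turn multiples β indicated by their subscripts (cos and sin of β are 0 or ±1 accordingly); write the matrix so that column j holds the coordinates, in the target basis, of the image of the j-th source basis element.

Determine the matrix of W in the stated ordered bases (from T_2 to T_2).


the matrix is [[1, 0, 0, 0, 0]; [0, -8/17, -32/17, 0, 0]; [0, 32/17, -8/17, 0, 0]; [0, 0, 0, -161/289, 818/289]; [0, 0, 0, -818/289, -161/289]] (rows listed top to bottom)

image of 1: 1
image of cos x: -(8/17)cos x + (32/17)sin x
image of sin x: -(32/17)cos x - (8/17)sin x
image of cos 2x: -(161/289)cos 2x - (818/289)sin 2x
image of sin 2x: (818/289)cos 2x - (161/289)sin 2x
each image's coordinates form column j of the matrix


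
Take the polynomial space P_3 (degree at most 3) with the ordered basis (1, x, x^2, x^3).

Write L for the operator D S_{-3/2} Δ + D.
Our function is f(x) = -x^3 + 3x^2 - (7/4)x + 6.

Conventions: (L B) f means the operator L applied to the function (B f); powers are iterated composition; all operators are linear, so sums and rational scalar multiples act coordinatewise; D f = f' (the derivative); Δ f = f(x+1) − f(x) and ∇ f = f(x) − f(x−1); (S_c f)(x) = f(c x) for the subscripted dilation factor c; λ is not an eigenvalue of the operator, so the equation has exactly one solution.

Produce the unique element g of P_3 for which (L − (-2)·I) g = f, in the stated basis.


write g with unknown coordinates in the stated basis and equate coefficients in (L − (-2)·I) g = f
solving from the highest basis element down gives g = -(1/2)x^3 + (9/4)x^2 + (1/4)x + 41/8
check: L g = -(3/2)x^2 - (9/4)x - 17/4
so L g − (-2)·g = -x^3 + 3x^2 - (7/4)x + 6 = f ✓

the result is g(x) = -(1/2)x^3 + (9/4)x^2 + (1/4)x + 41/8


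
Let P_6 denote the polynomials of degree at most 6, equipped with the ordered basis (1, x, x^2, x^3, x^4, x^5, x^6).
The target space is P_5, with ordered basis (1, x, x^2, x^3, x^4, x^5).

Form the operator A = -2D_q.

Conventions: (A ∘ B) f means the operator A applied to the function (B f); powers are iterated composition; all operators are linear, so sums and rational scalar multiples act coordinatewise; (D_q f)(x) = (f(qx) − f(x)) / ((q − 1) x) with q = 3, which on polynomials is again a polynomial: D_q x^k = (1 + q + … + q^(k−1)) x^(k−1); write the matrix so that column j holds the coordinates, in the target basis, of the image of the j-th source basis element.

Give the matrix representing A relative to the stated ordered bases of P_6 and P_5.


image of 1: 0
image of x: -2
image of x^2: -8x
image of x^3: -26x^2
image of x^4: -80x^3
image of x^5: -242x^4
image of x^6: -728x^5
each image's coordinates form column j of the matrix

the matrix is [[0, -2, 0, 0, 0, 0, 0]; [0, 0, -8, 0, 0, 0, 0]; [0, 0, 0, -26, 0, 0, 0]; [0, 0, 0, 0, -80, 0, 0]; [0, 0, 0, 0, 0, -242, 0]; [0, 0, 0, 0, 0, 0, -728]] (rows listed top to bottom)


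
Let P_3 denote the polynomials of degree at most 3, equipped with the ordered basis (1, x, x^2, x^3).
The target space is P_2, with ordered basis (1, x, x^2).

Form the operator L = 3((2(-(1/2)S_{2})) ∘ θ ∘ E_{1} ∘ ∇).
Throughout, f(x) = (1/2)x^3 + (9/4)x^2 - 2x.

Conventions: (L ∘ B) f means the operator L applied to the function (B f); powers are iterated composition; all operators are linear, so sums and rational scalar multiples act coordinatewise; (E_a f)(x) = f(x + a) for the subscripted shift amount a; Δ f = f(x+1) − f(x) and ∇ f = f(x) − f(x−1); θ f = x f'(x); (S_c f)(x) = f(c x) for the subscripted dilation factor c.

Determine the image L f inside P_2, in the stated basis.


g(x) = -36x^2 - 36x

∇ f = (3/2)x^2 + 3x - 15/4
E_{1} ∇ f = (3/2)x^2 + 6x + 3/4
θ (E_{1} ∘ ∇) f = 3x^2 + 6x
S_{2} θ (E_{1} ∘ ∇) f = 12x^2 + 12x
(-(1/2)S_{2}) θ (E_{1} ∘ ∇) f = -6x^2 - 6x
(2(-(1/2)S_{2})) θ (E_{1} ∘ ∇) f = -12x^2 - 12x
(3((2(-(1/2)S_{2})) ∘ θ ∘ E_{1} ∘ ∇)) f = -36x^2 - 36x


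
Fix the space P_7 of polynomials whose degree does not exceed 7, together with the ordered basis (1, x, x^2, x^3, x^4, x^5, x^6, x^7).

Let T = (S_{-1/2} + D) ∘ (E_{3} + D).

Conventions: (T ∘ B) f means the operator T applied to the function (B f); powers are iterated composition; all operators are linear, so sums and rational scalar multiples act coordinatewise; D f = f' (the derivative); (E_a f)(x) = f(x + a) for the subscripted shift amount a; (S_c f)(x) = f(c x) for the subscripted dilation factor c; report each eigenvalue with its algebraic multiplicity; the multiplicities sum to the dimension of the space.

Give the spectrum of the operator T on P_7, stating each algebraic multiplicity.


image of 1: 1
image of x: -(1/2)x + 5
image of x^2: (1/4)x^2 - 2x + 17
image of x^3: -(1/8)x^3 + 6x^2 + (21/2)x + 54
image of x^4: (1/16)x^4 + 2x^3 + (123/2)x^2 + 54x + 189
image of x^5: -(1/32)x^5 + (25/4)x^4 + (275/4)x^3 + (675/2)x^2 + (675/2)x + 648
image of x^6: (1/64)x^6 + (21/4)x^5 + (2055/16)x^4 + (945/2)x^3 + (7695/4)x^2 + 1701x + 2187
image of x^7: -(1/128)x^7 + (119/16)x^6 + (5187/32)x^5 + (16065/16)x^4 + (27405/8)x^3 + (39123/4)x^2 + (15309/2)x + 7290
the matrix is upper triangular; its diagonal is (1, -1/2, 1/4, -1/8, 1/16, -1/32, 1/64, -1/128)
for a triangular matrix the eigenvalues are the diagonal entries, with algebraic multiplicity their repetition count

λ = -1/2 (multiplicity 1), λ = -1/8 (multiplicity 1), λ = -1/32 (multiplicity 1), λ = -1/128 (multiplicity 1), λ = 1/64 (multiplicity 1), λ = 1/16 (multiplicity 1), λ = 1/4 (multiplicity 1), λ = 1 (multiplicity 1)


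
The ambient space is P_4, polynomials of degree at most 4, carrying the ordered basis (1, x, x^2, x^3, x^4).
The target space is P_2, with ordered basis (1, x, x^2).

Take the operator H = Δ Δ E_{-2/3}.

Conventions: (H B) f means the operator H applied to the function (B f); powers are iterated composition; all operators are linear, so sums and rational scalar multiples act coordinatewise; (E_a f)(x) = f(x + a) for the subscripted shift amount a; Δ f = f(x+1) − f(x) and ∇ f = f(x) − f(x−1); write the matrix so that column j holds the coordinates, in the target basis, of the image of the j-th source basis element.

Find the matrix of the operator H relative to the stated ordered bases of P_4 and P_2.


the matrix is [[0, 0, 2, 2, 10/3]; [0, 0, 0, 6, 8]; [0, 0, 0, 0, 12]] (rows listed top to bottom)

image of 1: 0
image of x: 0
image of x^2: 2
image of x^3: 6x + 2
image of x^4: 12x^2 + 8x + 10/3
each image's coordinates form column j of the matrix


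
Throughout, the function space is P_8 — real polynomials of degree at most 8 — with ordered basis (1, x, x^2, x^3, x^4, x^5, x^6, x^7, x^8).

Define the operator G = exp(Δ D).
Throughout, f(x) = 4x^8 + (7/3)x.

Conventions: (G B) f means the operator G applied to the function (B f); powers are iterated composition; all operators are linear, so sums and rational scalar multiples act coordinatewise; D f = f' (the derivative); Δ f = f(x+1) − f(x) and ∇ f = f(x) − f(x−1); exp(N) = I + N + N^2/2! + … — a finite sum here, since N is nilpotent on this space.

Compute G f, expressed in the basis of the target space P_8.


g(x) = 4x^8 + 224x^6 + 672x^5 + 4480x^4 + 14560x^3 + 37632x^2 + (182119/3)x + 47296

order-1 term: 224x^6 + 672x^5 + 1120x^4 + 1120x^3 + 672x^2 + 224x + 32
order-2 term: 3360x^4 + 13440x^3 + 23520x^2 + 20160x + 6944
order-3 term: 13440x^2 + 40320x + 33600
order-4 term: 6720
the series for exp(Δ D) f terminates at order 4
exp(Δ D) f = 4x^8 + 224x^6 + 672x^5 + 4480x^4 + 14560x^3 + 37632x^2 + (182119/3)x + 47296


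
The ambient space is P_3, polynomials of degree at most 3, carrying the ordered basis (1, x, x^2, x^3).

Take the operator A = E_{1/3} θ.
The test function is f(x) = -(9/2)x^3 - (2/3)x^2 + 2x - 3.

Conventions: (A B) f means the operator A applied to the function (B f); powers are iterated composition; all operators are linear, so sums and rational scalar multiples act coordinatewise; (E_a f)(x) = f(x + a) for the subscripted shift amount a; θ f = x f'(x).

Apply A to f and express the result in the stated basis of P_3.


θ f = -(27/2)x^3 - (4/3)x^2 + 2x
E_{1/3} θ f = -(27/2)x^3 - (89/6)x^2 - (61/18)x + 1/54

the image equals g(x) = -(27/2)x^3 - (89/6)x^2 - (61/18)x + 1/54


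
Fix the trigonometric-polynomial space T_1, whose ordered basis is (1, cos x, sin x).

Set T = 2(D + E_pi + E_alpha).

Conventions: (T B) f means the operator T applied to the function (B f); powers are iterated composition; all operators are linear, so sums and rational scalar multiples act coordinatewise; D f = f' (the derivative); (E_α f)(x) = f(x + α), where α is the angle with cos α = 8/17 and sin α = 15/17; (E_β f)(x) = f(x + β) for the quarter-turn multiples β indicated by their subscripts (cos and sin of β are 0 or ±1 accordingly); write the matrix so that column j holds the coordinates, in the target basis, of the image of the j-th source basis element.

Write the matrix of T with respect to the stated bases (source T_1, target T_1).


image of 1: 4
image of cos x: -(18/17)cos x - (64/17)sin x
image of sin x: (64/17)cos x - (18/17)sin x
each image's coordinates form column j of the matrix

the matrix is [[4, 0, 0]; [0, -18/17, 64/17]; [0, -64/17, -18/17]] (rows listed top to bottom)


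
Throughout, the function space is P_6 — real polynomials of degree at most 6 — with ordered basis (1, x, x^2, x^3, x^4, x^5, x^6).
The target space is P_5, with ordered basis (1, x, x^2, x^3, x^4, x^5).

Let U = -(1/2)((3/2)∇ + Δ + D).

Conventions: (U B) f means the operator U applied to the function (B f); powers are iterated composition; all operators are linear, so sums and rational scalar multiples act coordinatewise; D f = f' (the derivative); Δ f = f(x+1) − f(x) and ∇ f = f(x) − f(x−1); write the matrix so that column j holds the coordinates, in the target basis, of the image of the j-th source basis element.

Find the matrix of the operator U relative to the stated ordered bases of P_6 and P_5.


image of 1: 0
image of x: -7/4
image of x^2: -(7/2)x + 1/4
image of x^3: -(21/4)x^2 + (3/4)x - 5/4
image of x^4: -7x^3 + (3/2)x^2 - 5x + 1/4
image of x^5: -(35/4)x^4 + (5/2)x^3 - (25/2)x^2 + (5/4)x - 5/4
image of x^6: -(21/2)x^5 + (15/4)x^4 - 25x^3 + (15/4)x^2 - (15/2)x + 1/4
each image's coordinates form column j of the matrix

the matrix is [[0, -7/4, 1/4, -5/4, 1/4, -5/4, 1/4]; [0, 0, -7/2, 3/4, -5, 5/4, -15/2]; [0, 0, 0, -21/4, 3/2, -25/2, 15/4]; [0, 0, 0, 0, -7, 5/2, -25]; [0, 0, 0, 0, 0, -35/4, 15/4]; [0, 0, 0, 0, 0, 0, -21/2]] (rows listed top to bottom)


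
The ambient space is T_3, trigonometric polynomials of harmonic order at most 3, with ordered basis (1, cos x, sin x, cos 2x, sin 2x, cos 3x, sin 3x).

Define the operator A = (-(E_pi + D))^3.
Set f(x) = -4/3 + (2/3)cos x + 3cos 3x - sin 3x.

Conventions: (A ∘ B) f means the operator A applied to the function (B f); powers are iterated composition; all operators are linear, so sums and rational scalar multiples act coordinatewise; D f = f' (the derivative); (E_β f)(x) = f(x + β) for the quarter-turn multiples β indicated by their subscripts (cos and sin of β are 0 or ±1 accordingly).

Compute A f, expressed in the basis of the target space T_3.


E_pi f = -4/3 - (2/3)cos x - 3cos 3x + sin 3x
D f = -(2/3)sin x - 3cos 3x - 9sin 3x
(E_pi + D) f = -4/3 - (2/3)cos x - (2/3)sin x - 6cos 3x - 8sin 3x
(-(E_pi + D)) f = 4/3 + (2/3)cos x + (2/3)sin x + 6cos 3x + 8sin 3x
E_pi (-(E_pi + D)) f = 4/3 - (2/3)cos x - (2/3)sin x - 6cos 3x - 8sin 3x
D (-(E_pi + D)) f = (2/3)cos x - (2/3)sin x + 24cos 3x - 18sin 3x
(E_pi + D) (-(E_pi + D)) f = 4/3 - (4/3)sin x + 18cos 3x - 26sin 3x
(-(E_pi + D)) (-(E_pi + D)) f = -4/3 + (4/3)sin x - 18cos 3x + 26sin 3x
E_pi (-(E_pi + D)) (-(E_pi + D)) f = -4/3 - (4/3)sin x + 18cos 3x - 26sin 3x
D (-(E_pi + D)) (-(E_pi + D)) f = (4/3)cos x + 78cos 3x + 54sin 3x
(E_pi + D) (-(E_pi + D)) (-(E_pi + D)) f = -4/3 + (4/3)cos x - (4/3)sin x + 96cos 3x + 28sin 3x
(-(E_pi + D)) (-(E_pi + D)) (-(E_pi + D)) f = 4/3 - (4/3)cos x + (4/3)sin x - 96cos 3x - 28sin 3x

the image equals g(x) = 4/3 - (4/3)cos x + (4/3)sin x - 96cos 3x - 28sin 3x


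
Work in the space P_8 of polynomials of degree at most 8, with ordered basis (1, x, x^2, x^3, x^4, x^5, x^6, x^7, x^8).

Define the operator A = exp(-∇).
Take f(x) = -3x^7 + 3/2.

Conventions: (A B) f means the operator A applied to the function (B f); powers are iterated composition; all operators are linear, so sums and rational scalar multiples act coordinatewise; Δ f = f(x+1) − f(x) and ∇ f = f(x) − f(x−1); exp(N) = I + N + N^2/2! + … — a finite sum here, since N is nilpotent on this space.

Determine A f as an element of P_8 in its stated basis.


order-1 term: 21x^6 - 63x^5 + 105x^4 - 105x^3 + 63x^2 - 21x + 3
order-2 term: -63x^5 + 315x^4 - 735x^3 + 945x^2 - 651x + 189
order-3 term: 105x^4 - 630x^3 + 1575x^2 - 1890x + 903
order-4 term: -105x^3 + 630x^2 - 1365x + 1050
order-5 term: 63x^2 - 315x + 420
order-6 term: -21x + 63
order-7 term: 3
the series for exp(-∇) f terminates at order 7
exp(-∇) f = -3x^7 + 21x^6 - 126x^5 + 525x^4 - 1575x^3 + 3276x^2 - 4263x + 5265/2

the image equals g(x) = -3x^7 + 21x^6 - 126x^5 + 525x^4 - 1575x^3 + 3276x^2 - 4263x + 5265/2


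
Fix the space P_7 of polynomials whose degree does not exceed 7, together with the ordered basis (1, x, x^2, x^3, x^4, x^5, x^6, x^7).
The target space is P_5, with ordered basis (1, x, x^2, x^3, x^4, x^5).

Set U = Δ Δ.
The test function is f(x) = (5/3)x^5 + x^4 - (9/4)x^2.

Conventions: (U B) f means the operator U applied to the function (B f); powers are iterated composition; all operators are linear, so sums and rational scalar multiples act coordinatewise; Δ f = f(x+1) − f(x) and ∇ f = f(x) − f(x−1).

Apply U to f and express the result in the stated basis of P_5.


Δ f = (25/3)x^4 + (62/3)x^3 + (68/3)x^2 + (47/6)x + 5/12
Δ Δ f = (100/3)x^3 + 112x^2 + (422/3)x + 119/2

the result is g(x) = (100/3)x^3 + 112x^2 + (422/3)x + 119/2


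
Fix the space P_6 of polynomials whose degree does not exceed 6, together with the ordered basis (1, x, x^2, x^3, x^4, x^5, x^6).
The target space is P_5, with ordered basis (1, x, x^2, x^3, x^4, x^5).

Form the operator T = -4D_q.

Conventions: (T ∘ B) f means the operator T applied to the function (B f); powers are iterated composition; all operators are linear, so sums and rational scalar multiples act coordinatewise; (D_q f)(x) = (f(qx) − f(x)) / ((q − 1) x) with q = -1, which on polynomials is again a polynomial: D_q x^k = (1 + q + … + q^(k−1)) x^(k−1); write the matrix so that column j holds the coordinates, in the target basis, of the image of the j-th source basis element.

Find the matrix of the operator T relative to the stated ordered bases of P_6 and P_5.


the matrix is [[0, -4, 0, 0, 0, 0, 0]; [0, 0, 0, 0, 0, 0, 0]; [0, 0, 0, -4, 0, 0, 0]; [0, 0, 0, 0, 0, 0, 0]; [0, 0, 0, 0, 0, -4, 0]; [0, 0, 0, 0, 0, 0, 0]] (rows listed top to bottom)

image of 1: 0
image of x: -4
image of x^2: 0
image of x^3: -4x^2
image of x^4: 0
image of x^5: -4x^4
image of x^6: 0
each image's coordinates form column j of the matrix


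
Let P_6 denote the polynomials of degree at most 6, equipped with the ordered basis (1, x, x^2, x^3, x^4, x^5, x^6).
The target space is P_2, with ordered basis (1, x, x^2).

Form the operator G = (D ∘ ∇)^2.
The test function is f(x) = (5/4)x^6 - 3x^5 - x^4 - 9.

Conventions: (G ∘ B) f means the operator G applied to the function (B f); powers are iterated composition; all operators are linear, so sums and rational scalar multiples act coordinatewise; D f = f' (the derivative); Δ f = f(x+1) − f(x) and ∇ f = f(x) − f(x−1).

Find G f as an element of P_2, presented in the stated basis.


∇ f = (15/2)x^5 - (135/4)x^4 + 51x^3 - (171/4)x^2 + (37/2)x - 13/4
D ∇ f = (75/2)x^4 - 135x^3 + 153x^2 - (171/2)x + 37/2
∇ (D ∘ ∇) f = 150x^3 - 630x^2 + 861x - 411
D ∇ (D ∘ ∇) f = 450x^2 - 1260x + 861

the result is g(x) = 450x^2 - 1260x + 861


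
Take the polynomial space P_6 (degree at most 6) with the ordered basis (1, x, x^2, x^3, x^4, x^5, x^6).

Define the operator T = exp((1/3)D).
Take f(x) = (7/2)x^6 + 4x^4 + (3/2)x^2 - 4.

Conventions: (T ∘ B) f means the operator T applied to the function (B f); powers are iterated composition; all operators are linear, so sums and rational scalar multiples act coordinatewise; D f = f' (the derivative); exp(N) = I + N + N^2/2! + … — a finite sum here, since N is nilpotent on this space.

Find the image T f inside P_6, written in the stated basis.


g(x) = (7/2)x^6 + 7x^5 + (59/6)x^4 + (214/27)x^3 + (130/27)x^2 + (136/81)x - 2755/729

order-1 term: 7x^5 + (16/3)x^3 + x
order-2 term: (35/6)x^4 + (8/3)x^2 + 1/6
order-3 term: (70/27)x^3 + (16/27)x
order-4 term: (35/54)x^2 + 4/81
order-5 term: (7/81)x
order-6 term: 7/1458
the series for exp((1/3)D) f terminates at order 6
exp((1/3)D) f = (7/2)x^6 + 7x^5 + (59/6)x^4 + (214/27)x^3 + (130/27)x^2 + (136/81)x - 2755/729


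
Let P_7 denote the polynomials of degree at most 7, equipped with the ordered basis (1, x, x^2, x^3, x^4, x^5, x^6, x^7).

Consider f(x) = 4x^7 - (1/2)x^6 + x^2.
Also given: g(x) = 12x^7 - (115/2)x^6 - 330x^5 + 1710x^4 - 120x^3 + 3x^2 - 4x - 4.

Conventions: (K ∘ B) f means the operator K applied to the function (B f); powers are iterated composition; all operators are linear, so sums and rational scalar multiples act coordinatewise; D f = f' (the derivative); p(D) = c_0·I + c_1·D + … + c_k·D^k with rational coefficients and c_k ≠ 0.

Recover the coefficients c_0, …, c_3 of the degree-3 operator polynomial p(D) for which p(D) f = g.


D^0 f = 4x^7 - (1/2)x^6 + x^2
D^1 f = 28x^6 - 3x^5 + 2x
D^2 f = 168x^5 - 15x^4 + 2
D^3 f = 840x^4 - 60x^3
matching coefficients of g against c_0 f + c_1 Df + … from the top degree down determines the c_i
solution: c_0 = 3, c_1 = -2, c_2 = -2, c_3 = 2

c_0 = 3, c_1 = -2, c_2 = -2, c_3 = 2


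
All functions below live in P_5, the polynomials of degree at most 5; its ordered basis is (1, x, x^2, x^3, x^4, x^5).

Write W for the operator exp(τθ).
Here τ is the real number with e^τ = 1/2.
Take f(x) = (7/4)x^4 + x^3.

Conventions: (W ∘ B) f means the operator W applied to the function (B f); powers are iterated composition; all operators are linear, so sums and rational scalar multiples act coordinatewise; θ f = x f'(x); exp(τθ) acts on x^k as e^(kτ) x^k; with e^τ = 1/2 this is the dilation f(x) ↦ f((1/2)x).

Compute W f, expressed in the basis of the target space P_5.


exp(τθ) x^k = e^(kτ) x^k; with e^τ = 1/2 this sends x^k to (1/2)^k x^k
x^3 ↦ 1/8 x^3
x^4 ↦ 1/16 x^4
applying this coordinatewise to f: exp(τθ) f = (7/64)x^4 + (1/8)x^3

the image equals g(x) = (7/64)x^4 + (1/8)x^3


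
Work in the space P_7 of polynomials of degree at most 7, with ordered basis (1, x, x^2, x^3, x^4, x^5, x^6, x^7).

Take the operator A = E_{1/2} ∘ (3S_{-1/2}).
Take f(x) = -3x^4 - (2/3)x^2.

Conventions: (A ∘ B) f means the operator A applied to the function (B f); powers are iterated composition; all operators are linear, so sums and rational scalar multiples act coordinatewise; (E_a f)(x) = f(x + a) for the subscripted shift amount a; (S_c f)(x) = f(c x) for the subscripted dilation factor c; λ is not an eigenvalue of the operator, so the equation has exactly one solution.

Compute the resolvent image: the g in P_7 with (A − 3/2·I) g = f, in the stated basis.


g(x) = (16/7)x^4 + (16/35)x^3 + (442/315)x^2 + (239/630)x + 3/280

write g with unknown coordinates in the stated basis and equate coefficients in (A − 3/2·I) g = f
solving from the highest basis element down gives g = (16/7)x^4 + (16/35)x^3 + (442/315)x^2 + (239/630)x + 3/280
check: A g = (3/7)x^4 + (24/35)x^3 + (151/105)x^2 + (239/420)x + 9/560
so A g − 3/2·g = -3x^4 - (2/3)x^2 = f ✓


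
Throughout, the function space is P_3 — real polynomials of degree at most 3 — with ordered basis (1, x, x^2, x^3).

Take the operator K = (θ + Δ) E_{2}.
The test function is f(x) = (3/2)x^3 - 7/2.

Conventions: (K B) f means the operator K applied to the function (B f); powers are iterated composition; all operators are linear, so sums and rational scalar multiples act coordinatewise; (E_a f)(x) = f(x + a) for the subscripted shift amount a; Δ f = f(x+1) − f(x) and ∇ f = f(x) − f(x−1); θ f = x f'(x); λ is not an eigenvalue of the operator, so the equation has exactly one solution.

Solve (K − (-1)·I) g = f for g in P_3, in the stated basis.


write g with unknown coordinates in the stated basis and equate coefficients in (K − (-1)·I) g = f
solving from the highest basis element down gives g = (3/8)x^3 - (15/8)x^2 + (9/16)x - 29/16
check: K g = (9/8)x^3 + (15/8)x^2 - (9/16)x - 27/16
so K g − (-1)·g = (3/2)x^3 - 7/2 = f ✓

the image equals g(x) = (3/8)x^3 - (15/8)x^2 + (9/16)x - 29/16


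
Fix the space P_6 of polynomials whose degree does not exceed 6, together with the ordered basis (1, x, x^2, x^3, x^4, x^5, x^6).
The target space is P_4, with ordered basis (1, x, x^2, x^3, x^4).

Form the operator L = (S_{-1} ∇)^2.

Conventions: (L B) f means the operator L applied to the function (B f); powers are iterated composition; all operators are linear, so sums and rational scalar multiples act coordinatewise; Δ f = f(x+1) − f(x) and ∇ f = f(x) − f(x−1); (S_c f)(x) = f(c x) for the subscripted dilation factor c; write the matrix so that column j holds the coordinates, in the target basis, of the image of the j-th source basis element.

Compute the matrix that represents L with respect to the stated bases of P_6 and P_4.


the matrix is [[0, 0, -2, 0, -2, 0, -2]; [0, 0, 0, -6, 0, -10, 0]; [0, 0, 0, 0, -12, 0, -30]; [0, 0, 0, 0, 0, -20, 0]; [0, 0, 0, 0, 0, 0, -30]] (rows listed top to bottom)

image of 1: 0
image of x: 0
image of x^2: -2
image of x^3: -6x
image of x^4: -12x^2 - 2
image of x^5: -20x^3 - 10x
image of x^6: -30x^4 - 30x^2 - 2
each image's coordinates form column j of the matrix


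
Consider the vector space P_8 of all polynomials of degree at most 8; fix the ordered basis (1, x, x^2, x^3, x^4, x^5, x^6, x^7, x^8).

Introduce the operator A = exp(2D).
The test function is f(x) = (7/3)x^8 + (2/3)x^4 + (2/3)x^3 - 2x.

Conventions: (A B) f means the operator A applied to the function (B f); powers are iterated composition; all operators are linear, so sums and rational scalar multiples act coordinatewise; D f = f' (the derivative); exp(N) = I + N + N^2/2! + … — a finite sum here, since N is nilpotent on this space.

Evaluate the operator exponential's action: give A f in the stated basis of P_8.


order-1 term: (112/3)x^7 + (16/3)x^3 + 4x^2 - 4
order-2 term: (784/3)x^6 + 16x^2 + 8x
order-3 term: (3136/3)x^5 + (64/3)x + 16/3
order-4 term: (7840/3)x^4 + 32/3
order-5 term: (12544/3)x^3
order-6 term: (12544/3)x^2
order-7 term: (7168/3)x
order-8 term: 1792/3
the series for exp(2D) f terminates at order 8
exp(2D) f = (7/3)x^8 + (112/3)x^7 + (784/3)x^6 + (3136/3)x^5 + 2614x^4 + (12562/3)x^3 + (12604/3)x^2 + (7250/3)x + 1828/3

g(x) = (7/3)x^8 + (112/3)x^7 + (784/3)x^6 + (3136/3)x^5 + 2614x^4 + (12562/3)x^3 + (12604/3)x^2 + (7250/3)x + 1828/3
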